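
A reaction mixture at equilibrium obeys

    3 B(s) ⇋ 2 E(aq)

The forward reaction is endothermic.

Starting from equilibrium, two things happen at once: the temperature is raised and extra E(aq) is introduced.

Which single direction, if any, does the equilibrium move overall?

The forward reaction is endothermic. Raising T favours the endothermic direction — shift to the right.
Adding E (aq), a product, drives the reaction to the left.
The individual effects push in opposite directions; without quantitative information the net direction cannot be determined.

cannot be determined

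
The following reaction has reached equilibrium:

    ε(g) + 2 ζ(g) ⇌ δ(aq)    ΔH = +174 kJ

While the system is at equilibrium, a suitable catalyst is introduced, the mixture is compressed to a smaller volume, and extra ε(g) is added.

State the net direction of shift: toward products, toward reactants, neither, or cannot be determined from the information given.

A catalyst speeds both forward and reverse rates equally; it changes neither Q nor K — no shift from this change.
Gas moles: reactants 3, products 0 (Δn_gas = -3). Compression shifts the system toward the side with fewer moles of gas — to the right.
Adding ε (g), a reactant, drives the reaction to the right.
Only the nonzero effect(s) matter; the net shift is to the right.

right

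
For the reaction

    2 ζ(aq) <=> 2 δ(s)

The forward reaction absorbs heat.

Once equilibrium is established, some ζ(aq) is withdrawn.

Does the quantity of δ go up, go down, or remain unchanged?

decreases

Removing ζ (aq), a reactant, drives the reaction to the left.
The net shift is to the left. δ is a product, so its amount decreases.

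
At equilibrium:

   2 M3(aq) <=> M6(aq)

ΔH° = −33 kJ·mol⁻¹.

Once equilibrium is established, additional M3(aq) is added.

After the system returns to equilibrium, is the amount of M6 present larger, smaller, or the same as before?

Adding M3 (aq), a reactant, drives the reaction to the right.
The net shift is to the right. M6 is a product, so its amount increases.

increases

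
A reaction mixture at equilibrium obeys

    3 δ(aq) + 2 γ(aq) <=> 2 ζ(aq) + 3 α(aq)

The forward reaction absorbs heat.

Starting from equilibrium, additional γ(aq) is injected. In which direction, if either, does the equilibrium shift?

Adding γ (aq), a reactant, drives the reaction to the right.

right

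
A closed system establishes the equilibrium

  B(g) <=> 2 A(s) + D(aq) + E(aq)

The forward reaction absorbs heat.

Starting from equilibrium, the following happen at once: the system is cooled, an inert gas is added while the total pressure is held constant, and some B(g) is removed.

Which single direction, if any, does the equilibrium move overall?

left

The forward reaction is endothermic. Lowering T favours the exothermic direction — shift to the left.
Adding inert gas at constant total pressure expands the volume and lowers every reacting partial pressure. With Δn_gas = 0 − 1 = -1, Q moves away from K toward the side with fewer gas moles, so the system shifts toward the side with more gas moles — to the left.
Removing B (g), a reactant, drives the reaction to the left.
All effects act in the same direction — net shift to the left.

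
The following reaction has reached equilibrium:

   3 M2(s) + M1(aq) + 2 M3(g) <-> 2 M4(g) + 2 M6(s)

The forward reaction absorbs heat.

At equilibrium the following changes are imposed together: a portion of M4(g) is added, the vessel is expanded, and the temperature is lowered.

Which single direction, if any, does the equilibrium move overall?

left

Adding M4 (g), a product, drives the reaction to the left.
Gas moles: reactants 2, products 2. Δn_gas = 0, so a volume change leaves Q equal to K — no shift from this change.
The forward reaction is endothermic. Lowering T favours the exothermic direction — shift to the left.
Only the nonzero effect(s) matter; the net shift is to the left.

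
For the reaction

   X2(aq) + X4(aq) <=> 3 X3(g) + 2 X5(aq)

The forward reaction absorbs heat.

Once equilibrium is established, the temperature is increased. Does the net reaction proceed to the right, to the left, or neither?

The forward reaction is endothermic. Raising T favours the endothermic direction — shift to the right.

right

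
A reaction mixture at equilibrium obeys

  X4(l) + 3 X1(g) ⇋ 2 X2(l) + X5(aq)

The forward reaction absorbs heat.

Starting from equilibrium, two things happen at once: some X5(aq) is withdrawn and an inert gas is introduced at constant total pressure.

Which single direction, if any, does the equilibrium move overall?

Removing X5 (aq), a product, drives the reaction to the right.
Adding inert gas at constant total pressure expands the volume and lowers every reacting partial pressure. With Δn_gas = 0 − 3 = -3, Q moves away from K toward the side with fewer gas moles, so the system shifts toward the side with more gas moles — to the left.
The individual effects push in opposite directions; without quantitative information the net direction cannot be determined.

cannot be determined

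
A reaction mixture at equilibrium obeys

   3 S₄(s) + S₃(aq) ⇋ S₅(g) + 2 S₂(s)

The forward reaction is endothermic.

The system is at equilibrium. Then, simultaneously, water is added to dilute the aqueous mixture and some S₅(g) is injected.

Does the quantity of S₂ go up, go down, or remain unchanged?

decreases

Dilution lowers every aqueous concentration by the same factor. Δn_aq = 0 − 1 = -1, so the system shifts toward the side with more dissolved moles — to the left.
Adding S₅ (g), a product, drives the reaction to the left.
The net shift is to the left. S₂ is a product, so its amount decreases.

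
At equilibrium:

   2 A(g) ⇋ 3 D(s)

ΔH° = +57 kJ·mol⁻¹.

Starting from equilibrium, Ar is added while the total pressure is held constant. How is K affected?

The equilibrium constant depends only on temperature. This perturbation may move the position of equilibrium, but since T is unchanged, K itself is unchanged.

unchanged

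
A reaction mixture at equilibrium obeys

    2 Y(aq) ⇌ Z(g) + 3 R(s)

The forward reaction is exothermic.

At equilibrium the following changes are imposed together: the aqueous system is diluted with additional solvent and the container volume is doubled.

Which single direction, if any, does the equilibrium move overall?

cannot be determined

Dilution lowers every aqueous concentration by the same factor. Δn_aq = 0 − 2 = -2, so the system shifts toward the side with more dissolved moles — to the left.
Gas moles: reactants 0, products 1 (Δn_gas = +1). Expansion shifts the system toward the side with more moles of gas — to the right.
The individual effects push in opposite directions; without quantitative information the net direction cannot be determined.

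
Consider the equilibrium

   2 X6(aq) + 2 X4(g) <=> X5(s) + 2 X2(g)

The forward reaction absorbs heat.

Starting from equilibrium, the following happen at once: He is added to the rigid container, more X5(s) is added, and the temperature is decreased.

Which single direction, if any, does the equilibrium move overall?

At constant volume, adding an inert gas leaves every reacting species' partial pressure unchanged, so Q is unchanged — no shift from this change.
X5 is a pure solid; its activity is 1 regardless of amount, so Q is unaffected — no shift from this change.
The forward reaction is endothermic. Lowering T favours the exothermic direction — shift to the left.
Only the nonzero effect(s) matter; the net shift is to the left.

left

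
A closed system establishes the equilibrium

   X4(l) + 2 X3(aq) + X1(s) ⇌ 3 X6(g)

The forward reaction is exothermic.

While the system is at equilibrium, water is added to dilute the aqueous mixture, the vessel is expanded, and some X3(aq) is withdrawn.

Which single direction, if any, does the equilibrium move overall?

cannot be determined

Dilution lowers every aqueous concentration by the same factor. Δn_aq = 0 − 2 = -2, so the system shifts toward the side with more dissolved moles — to the left.
Gas moles: reactants 0, products 3 (Δn_gas = +3). Expansion shifts the system toward the side with more moles of gas — to the right.
Removing X3 (aq), a reactant, drives the reaction to the left.
The individual effects push in opposite directions; without quantitative information the net direction cannot be determined.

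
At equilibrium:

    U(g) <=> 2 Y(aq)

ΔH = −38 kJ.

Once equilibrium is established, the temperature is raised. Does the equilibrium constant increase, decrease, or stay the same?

K depends on temperature via the van 't Hoff relation. The forward reaction is exothermic, so raising T decreases K.

decreases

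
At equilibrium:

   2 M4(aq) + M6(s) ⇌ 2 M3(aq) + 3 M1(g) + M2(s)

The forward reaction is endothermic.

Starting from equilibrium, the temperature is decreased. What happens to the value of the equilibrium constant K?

K depends on temperature via the van 't Hoff relation. The forward reaction is endothermic, so lowering T decreases K.

decreases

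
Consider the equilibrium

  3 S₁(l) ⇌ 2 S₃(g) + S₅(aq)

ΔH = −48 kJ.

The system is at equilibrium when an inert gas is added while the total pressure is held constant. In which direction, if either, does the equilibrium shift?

right

Adding inert gas at constant total pressure expands the volume and lowers every reacting partial pressure. With Δn_gas = 2 − 0 = +2, Q moves away from K toward the side with fewer gas moles, so the system shifts toward the side with more gas moles — to the right.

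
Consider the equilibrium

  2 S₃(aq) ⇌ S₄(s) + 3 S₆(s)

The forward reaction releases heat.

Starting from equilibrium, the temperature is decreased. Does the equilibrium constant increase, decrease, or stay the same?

K depends on temperature via the van 't Hoff relation. The forward reaction is exothermic, so lowering T increases K.

increases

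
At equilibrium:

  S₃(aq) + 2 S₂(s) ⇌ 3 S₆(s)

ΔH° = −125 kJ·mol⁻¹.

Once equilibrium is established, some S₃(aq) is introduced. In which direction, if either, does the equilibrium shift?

Adding S₃ (aq), a reactant, drives the reaction to the right.

right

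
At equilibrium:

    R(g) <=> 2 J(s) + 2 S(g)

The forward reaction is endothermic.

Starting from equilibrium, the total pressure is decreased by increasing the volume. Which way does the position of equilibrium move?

Gas moles: reactants 1, products 2 (Δn_gas = +1). Expansion shifts the system toward the side with more moles of gas — to the right.

right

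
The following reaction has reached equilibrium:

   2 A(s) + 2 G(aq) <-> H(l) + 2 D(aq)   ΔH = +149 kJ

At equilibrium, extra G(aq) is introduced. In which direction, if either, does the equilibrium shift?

right

Adding G (aq), a reactant, drives the reaction to the right.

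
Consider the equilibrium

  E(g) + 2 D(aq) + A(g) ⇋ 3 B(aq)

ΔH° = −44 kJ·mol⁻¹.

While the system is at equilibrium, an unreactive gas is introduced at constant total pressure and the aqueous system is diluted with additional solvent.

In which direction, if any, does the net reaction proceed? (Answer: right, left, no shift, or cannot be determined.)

Adding inert gas at constant total pressure expands the volume and lowers every reacting partial pressure. With Δn_gas = 0 − 2 = -2, Q moves away from K toward the side with fewer gas moles, so the system shifts toward the side with more gas moles — to the left.
Dilution lowers every aqueous concentration by the same factor. Δn_aq = 3 − 2 = +1, so the system shifts toward the side with more dissolved moles — to the right.
The individual effects push in opposite directions; without quantitative information the net direction cannot be determined.

cannot be determined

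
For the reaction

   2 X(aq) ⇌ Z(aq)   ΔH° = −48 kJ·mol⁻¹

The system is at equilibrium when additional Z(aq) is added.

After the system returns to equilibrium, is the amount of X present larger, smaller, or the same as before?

increases

Adding Z (aq), a product, drives the reaction to the left.
The net shift is to the left. X is a reactant, so its amount increases.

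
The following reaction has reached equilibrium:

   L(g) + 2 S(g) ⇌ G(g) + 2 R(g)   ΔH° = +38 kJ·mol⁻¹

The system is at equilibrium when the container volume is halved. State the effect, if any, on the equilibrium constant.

unchanged

The equilibrium constant depends only on temperature. This perturbation changes neither the position of equilibrium nor K.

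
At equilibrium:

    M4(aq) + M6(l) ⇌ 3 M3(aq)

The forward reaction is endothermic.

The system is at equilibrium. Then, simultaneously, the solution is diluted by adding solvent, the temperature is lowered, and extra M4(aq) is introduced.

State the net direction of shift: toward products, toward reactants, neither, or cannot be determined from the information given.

cannot be determined

Dilution lowers every aqueous concentration by the same factor. Δn_aq = 3 − 1 = +2, so the system shifts toward the side with more dissolved moles — to the right.
The forward reaction is endothermic. Lowering T favours the exothermic direction — shift to the left.
Adding M4 (aq), a reactant, drives the reaction to the right.
The individual effects push in opposite directions; without quantitative information the net direction cannot be determined.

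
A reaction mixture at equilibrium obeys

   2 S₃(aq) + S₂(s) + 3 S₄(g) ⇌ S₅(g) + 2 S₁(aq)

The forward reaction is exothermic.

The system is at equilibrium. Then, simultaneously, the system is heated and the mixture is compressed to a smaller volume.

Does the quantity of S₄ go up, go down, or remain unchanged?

cannot be determined

The forward reaction is exothermic. Raising T favours the endothermic direction — shift to the left.
Gas moles: reactants 3, products 1 (Δn_gas = -2). Compression shifts the system toward the side with fewer moles of gas — to the right.
The two effects oppose each other, so the net shift — and hence the change in S₄ — cannot be determined from the given information.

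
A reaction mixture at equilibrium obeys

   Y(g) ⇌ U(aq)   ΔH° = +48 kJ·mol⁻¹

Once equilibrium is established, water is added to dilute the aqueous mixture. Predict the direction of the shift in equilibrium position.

Dilution lowers every aqueous concentration by the same factor. Δn_aq = 1 − 0 = +1, so the system shifts toward the side with more dissolved moles — to the right.

right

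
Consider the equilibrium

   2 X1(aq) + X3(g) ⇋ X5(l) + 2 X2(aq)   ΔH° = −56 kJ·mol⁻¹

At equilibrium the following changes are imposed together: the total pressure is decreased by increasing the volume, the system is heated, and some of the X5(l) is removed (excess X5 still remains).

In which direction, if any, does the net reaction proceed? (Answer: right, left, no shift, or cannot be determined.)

Gas moles: reactants 1, products 0 (Δn_gas = -1). Expansion shifts the system toward the side with more moles of gas — to the left.
The forward reaction is exothermic. Raising T favours the endothermic direction — shift to the left.
X5 is a pure liquid; its activity is 1 regardless of amount, so Q is unaffected — no shift from this change.
Only the nonzero effect(s) matter; the net shift is to the left.

left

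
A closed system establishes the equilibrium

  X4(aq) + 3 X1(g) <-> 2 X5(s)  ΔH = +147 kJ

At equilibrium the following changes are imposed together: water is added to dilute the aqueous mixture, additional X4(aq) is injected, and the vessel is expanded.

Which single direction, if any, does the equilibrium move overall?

Dilution lowers every aqueous concentration by the same factor. Δn_aq = 0 − 1 = -1, so the system shifts toward the side with more dissolved moles — to the left.
Adding X4 (aq), a reactant, drives the reaction to the right.
Gas moles: reactants 3, products 0 (Δn_gas = -3). Expansion shifts the system toward the side with more moles of gas — to the left.
The individual effects push in opposite directions; without quantitative information the net direction cannot be determined.

cannot be determined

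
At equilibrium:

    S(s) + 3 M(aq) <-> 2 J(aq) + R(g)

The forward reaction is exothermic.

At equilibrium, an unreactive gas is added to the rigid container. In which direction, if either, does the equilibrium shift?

At constant volume, adding an inert gas leaves every reacting species' partial pressure unchanged, so Q is unchanged — no shift from this change.

no shift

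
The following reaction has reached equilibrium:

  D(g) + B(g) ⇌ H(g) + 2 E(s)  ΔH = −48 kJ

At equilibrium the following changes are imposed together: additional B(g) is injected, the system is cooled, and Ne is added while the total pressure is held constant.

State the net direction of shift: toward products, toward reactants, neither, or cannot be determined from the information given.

Adding B (g), a reactant, drives the reaction to the right.
The forward reaction is exothermic. Lowering T favours the exothermic direction — shift to the right.
Adding inert gas at constant total pressure expands the volume and lowers every reacting partial pressure. With Δn_gas = 1 − 2 = -1, Q moves away from K toward the side with fewer gas moles, so the system shifts toward the side with more gas moles — to the left.
The individual effects push in opposite directions; without quantitative information the net direction cannot be determined.

cannot be determined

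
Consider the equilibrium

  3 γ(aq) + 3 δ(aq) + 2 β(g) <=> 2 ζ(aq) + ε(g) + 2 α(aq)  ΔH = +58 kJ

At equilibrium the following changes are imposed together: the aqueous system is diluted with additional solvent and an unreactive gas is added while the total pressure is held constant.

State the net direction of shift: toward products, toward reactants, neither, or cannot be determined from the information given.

Dilution lowers every aqueous concentration by the same factor. Δn_aq = 4 − 6 = -2, so the system shifts toward the side with more dissolved moles — to the left.
Adding inert gas at constant total pressure expands the volume and lowers every reacting partial pressure. With Δn_gas = 1 − 2 = -1, Q moves away from K toward the side with fewer gas moles, so the system shifts toward the side with more gas moles — to the left.
All effects act in the same direction — net shift to the left.

left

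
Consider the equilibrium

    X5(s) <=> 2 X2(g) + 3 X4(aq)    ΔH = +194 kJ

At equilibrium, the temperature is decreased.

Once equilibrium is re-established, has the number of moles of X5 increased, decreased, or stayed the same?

The forward reaction is endothermic. Lowering T favours the exothermic direction — shift to the left.
The net shift is to the left. X5 is a reactant, so its amount increases.

increases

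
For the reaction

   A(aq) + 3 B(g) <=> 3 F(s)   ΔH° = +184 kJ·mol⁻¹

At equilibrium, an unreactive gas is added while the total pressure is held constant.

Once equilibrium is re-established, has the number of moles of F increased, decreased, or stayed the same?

Adding inert gas at constant total pressure expands the volume and lowers every reacting partial pressure. With Δn_gas = 0 − 3 = -3, Q moves away from K toward the side with fewer gas moles, so the system shifts toward the side with more gas moles — to the left.
The net shift is to the left. F is a product, so its amount decreases.

decreases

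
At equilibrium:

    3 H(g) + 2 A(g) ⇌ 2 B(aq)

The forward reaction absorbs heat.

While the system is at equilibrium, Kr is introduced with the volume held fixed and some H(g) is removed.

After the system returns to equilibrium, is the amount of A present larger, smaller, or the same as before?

At constant volume, adding an inert gas leaves every reacting species' partial pressure unchanged, so Q is unchanged — no shift from this change.
Removing H (g), a reactant, drives the reaction to the left.
The net shift is to the left. A is a reactant, so its amount increases.

increases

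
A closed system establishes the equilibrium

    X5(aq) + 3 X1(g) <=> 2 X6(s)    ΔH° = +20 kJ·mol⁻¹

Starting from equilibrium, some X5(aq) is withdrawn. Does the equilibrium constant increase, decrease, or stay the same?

The equilibrium constant depends only on temperature. This perturbation may move the position of equilibrium, but since T is unchanged, K itself is unchanged.

unchanged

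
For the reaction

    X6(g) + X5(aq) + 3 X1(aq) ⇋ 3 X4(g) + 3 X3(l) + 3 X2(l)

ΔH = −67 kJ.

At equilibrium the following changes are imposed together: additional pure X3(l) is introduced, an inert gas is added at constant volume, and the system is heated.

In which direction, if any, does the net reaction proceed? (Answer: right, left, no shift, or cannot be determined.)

X3 is a pure liquid; its activity is 1 regardless of amount, so Q is unaffected — no shift from this change.
At constant volume, adding an inert gas leaves every reacting species' partial pressure unchanged, so Q is unchanged — no shift from this change.
The forward reaction is exothermic. Raising T favours the endothermic direction — shift to the left.
Only the nonzero effect(s) matter; the net shift is to the left.

left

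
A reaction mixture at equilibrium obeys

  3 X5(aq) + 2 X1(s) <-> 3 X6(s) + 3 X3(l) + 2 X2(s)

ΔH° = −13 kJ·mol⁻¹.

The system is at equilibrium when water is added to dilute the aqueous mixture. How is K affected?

The equilibrium constant depends only on temperature. This perturbation may move the position of equilibrium, but since T is unchanged, K itself is unchanged.

unchanged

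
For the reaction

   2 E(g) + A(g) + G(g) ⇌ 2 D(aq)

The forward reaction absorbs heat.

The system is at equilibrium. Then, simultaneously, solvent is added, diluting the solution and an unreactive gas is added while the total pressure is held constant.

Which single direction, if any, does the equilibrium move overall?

cannot be determined

Dilution lowers every aqueous concentration by the same factor. Δn_aq = 2 − 0 = +2, so the system shifts toward the side with more dissolved moles — to the right.
Adding inert gas at constant total pressure expands the volume and lowers every reacting partial pressure. With Δn_gas = 0 − 4 = -4, Q moves away from K toward the side with fewer gas moles, so the system shifts toward the side with more gas moles — to the left.
The individual effects push in opposite directions; without quantitative information the net direction cannot be determined.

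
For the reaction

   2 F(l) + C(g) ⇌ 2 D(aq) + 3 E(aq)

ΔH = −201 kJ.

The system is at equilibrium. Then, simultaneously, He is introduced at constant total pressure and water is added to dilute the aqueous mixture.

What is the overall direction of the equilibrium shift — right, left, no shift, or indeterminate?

cannot be determined

Adding inert gas at constant total pressure expands the volume and lowers every reacting partial pressure. With Δn_gas = 0 − 1 = -1, Q moves away from K toward the side with fewer gas moles, so the system shifts toward the side with more gas moles — to the left.
Dilution lowers every aqueous concentration by the same factor. Δn_aq = 5 − 0 = +5, so the system shifts toward the side with more dissolved moles — to the right.
The individual effects push in opposite directions; without quantitative information the net direction cannot be determined.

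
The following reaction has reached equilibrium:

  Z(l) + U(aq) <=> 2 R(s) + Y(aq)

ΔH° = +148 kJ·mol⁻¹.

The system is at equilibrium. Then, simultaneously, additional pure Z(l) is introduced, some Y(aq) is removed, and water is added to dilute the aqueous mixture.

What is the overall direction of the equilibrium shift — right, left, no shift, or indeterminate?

right

Z is a pure liquid; its activity is 1 regardless of amount, so Q is unaffected — no shift from this change.
Removing Y (aq), a product, drives the reaction to the right.
Dilution scales every aqueous concentration by the same factor. Δn_aq = 1 − 1 = 0, so Q is unchanged — no shift.
Only the nonzero effect(s) matter; the net shift is to the right.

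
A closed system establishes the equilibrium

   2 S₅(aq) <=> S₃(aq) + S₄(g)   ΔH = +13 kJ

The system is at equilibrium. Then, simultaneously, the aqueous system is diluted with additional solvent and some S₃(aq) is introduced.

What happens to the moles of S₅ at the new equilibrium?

increases

Dilution lowers every aqueous concentration by the same factor. Δn_aq = 1 − 2 = -1, so the system shifts toward the side with more dissolved moles — to the left.
Adding S₃ (aq), a product, drives the reaction to the left.
The net shift is to the left. S₅ is a reactant, so its amount increases.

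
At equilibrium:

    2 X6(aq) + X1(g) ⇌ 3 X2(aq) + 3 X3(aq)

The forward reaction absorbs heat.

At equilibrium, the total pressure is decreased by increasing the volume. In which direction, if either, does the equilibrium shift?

left

Gas moles: reactants 1, products 0 (Δn_gas = -1). Expansion shifts the system toward the side with more moles of gas — to the left.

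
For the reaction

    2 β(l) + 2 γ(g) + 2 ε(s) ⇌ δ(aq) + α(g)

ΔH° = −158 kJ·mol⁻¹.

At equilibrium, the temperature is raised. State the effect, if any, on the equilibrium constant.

K depends on temperature via the van 't Hoff relation. The forward reaction is exothermic, so raising T decreases K.

decreases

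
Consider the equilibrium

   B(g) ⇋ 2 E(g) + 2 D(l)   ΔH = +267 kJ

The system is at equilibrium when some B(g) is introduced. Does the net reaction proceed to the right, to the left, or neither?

Adding B (g), a reactant, drives the reaction to the right.

right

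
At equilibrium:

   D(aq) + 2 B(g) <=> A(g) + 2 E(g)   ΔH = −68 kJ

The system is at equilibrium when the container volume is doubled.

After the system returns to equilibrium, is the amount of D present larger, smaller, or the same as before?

Gas moles: reactants 2, products 3 (Δn_gas = +1). Expansion shifts the system toward the side with more moles of gas — to the right.
The net shift is to the right. D is a reactant, so its amount decreases.

decreases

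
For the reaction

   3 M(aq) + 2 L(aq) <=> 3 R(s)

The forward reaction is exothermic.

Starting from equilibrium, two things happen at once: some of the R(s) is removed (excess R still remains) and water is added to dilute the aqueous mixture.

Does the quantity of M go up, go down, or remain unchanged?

R is a pure solid; its activity is 1 regardless of amount, so Q is unaffected — no shift from this change.
Dilution lowers every aqueous concentration by the same factor. Δn_aq = 0 − 5 = -5, so the system shifts toward the side with more dissolved moles — to the left.
The net shift is to the left. M is a reactant, so its amount increases.

increases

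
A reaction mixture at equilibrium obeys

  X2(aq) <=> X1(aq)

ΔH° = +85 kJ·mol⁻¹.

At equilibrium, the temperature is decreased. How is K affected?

decreases

K depends on temperature via the van 't Hoff relation. The forward reaction is endothermic, so lowering T decreases K.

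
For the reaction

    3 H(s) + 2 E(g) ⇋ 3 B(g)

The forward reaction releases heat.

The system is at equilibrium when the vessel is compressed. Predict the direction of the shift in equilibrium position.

Gas moles: reactants 2, products 3 (Δn_gas = +1). Compression shifts the system toward the side with fewer moles of gas — to the left.

left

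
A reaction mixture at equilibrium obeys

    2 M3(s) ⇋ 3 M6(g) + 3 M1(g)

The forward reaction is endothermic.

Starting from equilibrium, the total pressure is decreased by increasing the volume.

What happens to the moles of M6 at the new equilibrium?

Gas moles: reactants 0, products 6 (Δn_gas = +6). Expansion shifts the system toward the side with more moles of gas — to the right.
The net shift is to the right. M6 is a product, so its amount increases.

increases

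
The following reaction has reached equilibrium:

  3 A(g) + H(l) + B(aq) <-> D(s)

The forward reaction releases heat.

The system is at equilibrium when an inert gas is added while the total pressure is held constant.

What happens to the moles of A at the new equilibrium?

increases

Adding inert gas at constant total pressure expands the volume and lowers every reacting partial pressure. With Δn_gas = 0 − 3 = -3, Q moves away from K toward the side with fewer gas moles, so the system shifts toward the side with more gas moles — to the left.
The net shift is to the left. A is a reactant, so its amount increases.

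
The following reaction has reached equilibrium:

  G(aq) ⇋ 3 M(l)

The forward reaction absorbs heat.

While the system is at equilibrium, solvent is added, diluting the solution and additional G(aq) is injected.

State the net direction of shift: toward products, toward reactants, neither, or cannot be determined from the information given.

cannot be determined

Dilution lowers every aqueous concentration by the same factor. Δn_aq = 0 − 1 = -1, so the system shifts toward the side with more dissolved moles — to the left.
Adding G (aq), a reactant, drives the reaction to the right.
The individual effects push in opposite directions; without quantitative information the net direction cannot be determined.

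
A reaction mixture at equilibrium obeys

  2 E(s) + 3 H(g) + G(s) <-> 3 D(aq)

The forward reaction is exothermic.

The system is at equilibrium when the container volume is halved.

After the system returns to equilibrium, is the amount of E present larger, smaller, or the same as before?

decreases

Gas moles: reactants 3, products 0 (Δn_gas = -3). Compression shifts the system toward the side with fewer moles of gas — to the right.
The net shift is to the right. E is a reactant, so its amount decreases.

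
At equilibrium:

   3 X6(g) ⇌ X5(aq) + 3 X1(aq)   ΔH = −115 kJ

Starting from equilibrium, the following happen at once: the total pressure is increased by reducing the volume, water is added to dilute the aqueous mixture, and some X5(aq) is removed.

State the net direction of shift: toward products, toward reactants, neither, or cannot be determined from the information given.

right

Gas moles: reactants 3, products 0 (Δn_gas = -3). Compression shifts the system toward the side with fewer moles of gas — to the right.
Dilution lowers every aqueous concentration by the same factor. Δn_aq = 4 − 0 = +4, so the system shifts toward the side with more dissolved moles — to the right.
Removing X5 (aq), a product, drives the reaction to the right.
All effects act in the same direction — net shift to the right.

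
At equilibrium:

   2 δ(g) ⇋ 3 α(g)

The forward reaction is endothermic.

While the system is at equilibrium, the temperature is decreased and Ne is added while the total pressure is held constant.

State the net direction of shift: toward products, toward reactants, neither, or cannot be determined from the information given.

cannot be determined

The forward reaction is endothermic. Lowering T favours the exothermic direction — shift to the left.
Adding inert gas at constant total pressure expands the volume and lowers every reacting partial pressure. With Δn_gas = 3 − 2 = +1, Q moves away from K toward the side with fewer gas moles, so the system shifts toward the side with more gas moles — to the right.
The individual effects push in opposite directions; without quantitative information the net direction cannot be determined.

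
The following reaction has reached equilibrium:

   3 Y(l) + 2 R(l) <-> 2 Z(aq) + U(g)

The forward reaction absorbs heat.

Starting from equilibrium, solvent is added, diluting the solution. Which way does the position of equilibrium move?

right

Dilution lowers every aqueous concentration by the same factor. Δn_aq = 2 − 0 = +2, so the system shifts toward the side with more dissolved moles — to the right.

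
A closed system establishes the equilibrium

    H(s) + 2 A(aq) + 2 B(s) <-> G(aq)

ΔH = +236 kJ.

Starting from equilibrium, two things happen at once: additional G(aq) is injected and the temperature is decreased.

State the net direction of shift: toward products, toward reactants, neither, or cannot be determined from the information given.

Adding G (aq), a product, drives the reaction to the left.
The forward reaction is endothermic. Lowering T favours the exothermic direction — shift to the left.
All effects act in the same direction — net shift to the left.

left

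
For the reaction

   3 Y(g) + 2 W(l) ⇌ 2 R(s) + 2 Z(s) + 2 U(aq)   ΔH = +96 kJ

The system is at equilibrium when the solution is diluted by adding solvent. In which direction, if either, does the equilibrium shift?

right

Dilution lowers every aqueous concentration by the same factor. Δn_aq = 2 − 0 = +2, so the system shifts toward the side with more dissolved moles — to the right.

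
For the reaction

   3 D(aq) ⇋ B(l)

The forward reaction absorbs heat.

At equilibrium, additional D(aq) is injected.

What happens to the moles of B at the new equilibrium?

Adding D (aq), a reactant, drives the reaction to the right.
The net shift is to the right. B is a product, so its amount increases.

increases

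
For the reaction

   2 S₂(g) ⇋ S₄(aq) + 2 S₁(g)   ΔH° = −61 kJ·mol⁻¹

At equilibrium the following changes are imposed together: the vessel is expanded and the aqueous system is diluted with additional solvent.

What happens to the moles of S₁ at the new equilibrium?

increases

Gas moles: reactants 2, products 2. Δn_gas = 0, so a volume change leaves Q equal to K — no shift from this change.
Dilution lowers every aqueous concentration by the same factor. Δn_aq = 1 − 0 = +1, so the system shifts toward the side with more dissolved moles — to the right.
The net shift is to the right. S₁ is a product, so its amount increases.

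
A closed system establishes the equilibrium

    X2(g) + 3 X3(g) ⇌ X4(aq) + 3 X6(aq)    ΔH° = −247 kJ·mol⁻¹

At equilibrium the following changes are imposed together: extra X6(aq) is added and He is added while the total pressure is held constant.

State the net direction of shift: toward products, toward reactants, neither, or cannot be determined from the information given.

left

Adding X6 (aq), a product, drives the reaction to the left.
Adding inert gas at constant total pressure expands the volume and lowers every reacting partial pressure. With Δn_gas = 0 − 4 = -4, Q moves away from K toward the side with fewer gas moles, so the system shifts toward the side with more gas moles — to the left.
All effects act in the same direction — net shift to the left.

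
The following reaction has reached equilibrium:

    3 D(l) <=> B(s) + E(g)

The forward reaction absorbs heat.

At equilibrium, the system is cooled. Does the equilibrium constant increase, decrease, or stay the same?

decreases

K depends on temperature via the van 't Hoff relation. The forward reaction is endothermic, so lowering T decreases K.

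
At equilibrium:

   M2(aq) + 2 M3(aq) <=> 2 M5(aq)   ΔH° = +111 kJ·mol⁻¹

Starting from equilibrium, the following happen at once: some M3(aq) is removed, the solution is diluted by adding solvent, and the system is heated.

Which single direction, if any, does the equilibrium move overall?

Removing M3 (aq), a reactant, drives the reaction to the left.
Dilution lowers every aqueous concentration by the same factor. Δn_aq = 2 − 3 = -1, so the system shifts toward the side with more dissolved moles — to the left.
The forward reaction is endothermic. Raising T favours the endothermic direction — shift to the right.
The individual effects push in opposite directions; without quantitative information the net direction cannot be determined.

cannot be determined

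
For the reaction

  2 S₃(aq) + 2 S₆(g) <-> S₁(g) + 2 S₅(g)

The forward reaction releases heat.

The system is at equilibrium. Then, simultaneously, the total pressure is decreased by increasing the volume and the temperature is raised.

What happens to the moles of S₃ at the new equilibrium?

Gas moles: reactants 2, products 3 (Δn_gas = +1). Expansion shifts the system toward the side with more moles of gas — to the right.
The forward reaction is exothermic. Raising T favours the endothermic direction — shift to the left.
The two effects oppose each other, so the net shift — and hence the change in S₃ — cannot be determined from the given information.

cannot be determined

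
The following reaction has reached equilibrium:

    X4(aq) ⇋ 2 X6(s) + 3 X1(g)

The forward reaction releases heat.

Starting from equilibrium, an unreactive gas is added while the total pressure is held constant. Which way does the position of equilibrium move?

Adding inert gas at constant total pressure expands the volume and lowers every reacting partial pressure. With Δn_gas = 3 − 0 = +3, Q moves away from K toward the side with fewer gas moles, so the system shifts toward the side with more gas moles — to the right.

right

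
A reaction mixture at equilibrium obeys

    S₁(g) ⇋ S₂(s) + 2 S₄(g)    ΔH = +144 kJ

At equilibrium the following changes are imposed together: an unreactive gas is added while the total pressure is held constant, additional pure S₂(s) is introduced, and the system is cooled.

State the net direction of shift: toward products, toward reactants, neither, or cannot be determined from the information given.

Adding inert gas at constant total pressure expands the volume and lowers every reacting partial pressure. With Δn_gas = 2 − 1 = +1, Q moves away from K toward the side with fewer gas moles, so the system shifts toward the side with more gas moles — to the right.
S₂ is a pure solid; its activity is 1 regardless of amount, so Q is unaffected — no shift from this change.
The forward reaction is endothermic. Lowering T favours the exothermic direction — shift to the left.
The individual effects push in opposite directions; without quantitative information the net direction cannot be determined.

cannot be determined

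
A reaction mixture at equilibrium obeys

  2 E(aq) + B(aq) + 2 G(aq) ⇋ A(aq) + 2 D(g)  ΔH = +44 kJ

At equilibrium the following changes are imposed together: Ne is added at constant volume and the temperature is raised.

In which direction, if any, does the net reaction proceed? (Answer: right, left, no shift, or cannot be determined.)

right

At constant volume, adding an inert gas leaves every reacting species' partial pressure unchanged, so Q is unchanged — no shift from this change.
The forward reaction is endothermic. Raising T favours the endothermic direction — shift to the right.
Only the nonzero effect(s) matter; the net shift is to the right.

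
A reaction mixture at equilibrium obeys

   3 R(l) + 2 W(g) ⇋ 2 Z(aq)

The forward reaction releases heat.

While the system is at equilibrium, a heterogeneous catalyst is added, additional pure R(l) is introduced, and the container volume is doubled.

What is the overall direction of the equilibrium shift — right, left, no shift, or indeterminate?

A catalyst speeds both forward and reverse rates equally; it changes neither Q nor K — no shift from this change.
R is a pure liquid; its activity is 1 regardless of amount, so Q is unaffected — no shift from this change.
Gas moles: reactants 2, products 0 (Δn_gas = -2). Expansion shifts the system toward the side with more moles of gas — to the left.
Only the nonzero effect(s) matter; the net shift is to the left.

left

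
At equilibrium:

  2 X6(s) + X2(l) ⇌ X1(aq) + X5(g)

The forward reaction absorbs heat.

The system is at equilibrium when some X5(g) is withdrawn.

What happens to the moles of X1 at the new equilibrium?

Removing X5 (g), a product, drives the reaction to the right.
The net shift is to the right. X1 is a product, so its amount increases.

increases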